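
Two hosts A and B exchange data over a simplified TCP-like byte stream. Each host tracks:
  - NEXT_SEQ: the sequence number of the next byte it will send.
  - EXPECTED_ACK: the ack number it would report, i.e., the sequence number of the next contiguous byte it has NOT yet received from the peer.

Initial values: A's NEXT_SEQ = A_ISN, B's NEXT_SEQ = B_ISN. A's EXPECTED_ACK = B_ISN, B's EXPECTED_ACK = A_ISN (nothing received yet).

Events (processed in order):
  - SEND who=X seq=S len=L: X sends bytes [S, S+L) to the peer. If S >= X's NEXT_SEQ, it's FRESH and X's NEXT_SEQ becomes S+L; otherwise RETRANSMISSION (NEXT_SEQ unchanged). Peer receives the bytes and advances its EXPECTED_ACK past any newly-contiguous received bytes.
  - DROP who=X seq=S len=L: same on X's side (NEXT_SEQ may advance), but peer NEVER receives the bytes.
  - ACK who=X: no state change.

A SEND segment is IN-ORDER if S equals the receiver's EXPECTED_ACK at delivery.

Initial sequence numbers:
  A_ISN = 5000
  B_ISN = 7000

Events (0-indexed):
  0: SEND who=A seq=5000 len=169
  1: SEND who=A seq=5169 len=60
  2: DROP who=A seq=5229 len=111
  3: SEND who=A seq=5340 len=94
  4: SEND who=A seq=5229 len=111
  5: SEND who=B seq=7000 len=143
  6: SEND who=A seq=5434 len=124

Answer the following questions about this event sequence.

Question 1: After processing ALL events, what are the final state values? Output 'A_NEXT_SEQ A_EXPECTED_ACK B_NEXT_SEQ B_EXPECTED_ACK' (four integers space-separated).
After event 0: A_seq=5169 A_ack=7000 B_seq=7000 B_ack=5169
After event 1: A_seq=5229 A_ack=7000 B_seq=7000 B_ack=5229
After event 2: A_seq=5340 A_ack=7000 B_seq=7000 B_ack=5229
After event 3: A_seq=5434 A_ack=7000 B_seq=7000 B_ack=5229
After event 4: A_seq=5434 A_ack=7000 B_seq=7000 B_ack=5434
After event 5: A_seq=5434 A_ack=7143 B_seq=7143 B_ack=5434
After event 6: A_seq=5558 A_ack=7143 B_seq=7143 B_ack=5558

Answer: 5558 7143 7143 5558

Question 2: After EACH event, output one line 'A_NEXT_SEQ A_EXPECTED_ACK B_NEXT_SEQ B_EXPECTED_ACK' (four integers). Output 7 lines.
5169 7000 7000 5169
5229 7000 7000 5229
5340 7000 7000 5229
5434 7000 7000 5229
5434 7000 7000 5434
5434 7143 7143 5434
5558 7143 7143 5558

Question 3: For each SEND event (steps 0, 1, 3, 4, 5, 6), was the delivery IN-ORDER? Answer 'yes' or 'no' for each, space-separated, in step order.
Answer: yes yes no yes yes yes

Derivation:
Step 0: SEND seq=5000 -> in-order
Step 1: SEND seq=5169 -> in-order
Step 3: SEND seq=5340 -> out-of-order
Step 4: SEND seq=5229 -> in-order
Step 5: SEND seq=7000 -> in-order
Step 6: SEND seq=5434 -> in-order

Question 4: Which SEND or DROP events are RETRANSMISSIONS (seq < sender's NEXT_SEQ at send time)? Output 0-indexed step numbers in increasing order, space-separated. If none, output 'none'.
Answer: 4

Derivation:
Step 0: SEND seq=5000 -> fresh
Step 1: SEND seq=5169 -> fresh
Step 2: DROP seq=5229 -> fresh
Step 3: SEND seq=5340 -> fresh
Step 4: SEND seq=5229 -> retransmit
Step 5: SEND seq=7000 -> fresh
Step 6: SEND seq=5434 -> fresh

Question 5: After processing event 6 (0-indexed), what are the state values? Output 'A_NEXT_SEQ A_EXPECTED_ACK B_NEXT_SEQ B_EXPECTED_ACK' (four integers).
After event 0: A_seq=5169 A_ack=7000 B_seq=7000 B_ack=5169
After event 1: A_seq=5229 A_ack=7000 B_seq=7000 B_ack=5229
After event 2: A_seq=5340 A_ack=7000 B_seq=7000 B_ack=5229
After event 3: A_seq=5434 A_ack=7000 B_seq=7000 B_ack=5229
After event 4: A_seq=5434 A_ack=7000 B_seq=7000 B_ack=5434
After event 5: A_seq=5434 A_ack=7143 B_seq=7143 B_ack=5434
After event 6: A_seq=5558 A_ack=7143 B_seq=7143 B_ack=5558

5558 7143 7143 5558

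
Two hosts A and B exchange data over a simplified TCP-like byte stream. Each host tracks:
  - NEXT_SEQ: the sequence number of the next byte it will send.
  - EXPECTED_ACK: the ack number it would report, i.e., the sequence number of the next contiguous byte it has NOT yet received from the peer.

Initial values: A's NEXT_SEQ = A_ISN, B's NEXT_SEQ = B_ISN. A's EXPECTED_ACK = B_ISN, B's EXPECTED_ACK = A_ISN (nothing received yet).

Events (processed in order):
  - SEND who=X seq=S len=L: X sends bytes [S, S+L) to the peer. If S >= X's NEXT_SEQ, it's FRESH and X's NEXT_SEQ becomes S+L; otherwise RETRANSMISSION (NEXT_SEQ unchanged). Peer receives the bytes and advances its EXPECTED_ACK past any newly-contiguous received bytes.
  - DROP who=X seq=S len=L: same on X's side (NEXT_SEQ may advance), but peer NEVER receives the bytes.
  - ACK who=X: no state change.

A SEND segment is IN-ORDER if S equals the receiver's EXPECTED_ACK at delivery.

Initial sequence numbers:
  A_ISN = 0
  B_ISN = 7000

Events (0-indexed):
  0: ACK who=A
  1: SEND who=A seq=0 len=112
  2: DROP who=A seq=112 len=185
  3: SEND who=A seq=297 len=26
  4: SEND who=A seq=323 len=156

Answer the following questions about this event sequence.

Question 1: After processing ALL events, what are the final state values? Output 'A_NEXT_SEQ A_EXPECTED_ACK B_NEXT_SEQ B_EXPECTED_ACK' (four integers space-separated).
After event 0: A_seq=0 A_ack=7000 B_seq=7000 B_ack=0
After event 1: A_seq=112 A_ack=7000 B_seq=7000 B_ack=112
After event 2: A_seq=297 A_ack=7000 B_seq=7000 B_ack=112
After event 3: A_seq=323 A_ack=7000 B_seq=7000 B_ack=112
After event 4: A_seq=479 A_ack=7000 B_seq=7000 B_ack=112

Answer: 479 7000 7000 112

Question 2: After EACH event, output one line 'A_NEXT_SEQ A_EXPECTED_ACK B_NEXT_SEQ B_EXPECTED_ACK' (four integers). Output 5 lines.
0 7000 7000 0
112 7000 7000 112
297 7000 7000 112
323 7000 7000 112
479 7000 7000 112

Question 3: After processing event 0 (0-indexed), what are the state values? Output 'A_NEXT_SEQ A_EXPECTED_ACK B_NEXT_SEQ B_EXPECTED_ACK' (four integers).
After event 0: A_seq=0 A_ack=7000 B_seq=7000 B_ack=0

0 7000 7000 0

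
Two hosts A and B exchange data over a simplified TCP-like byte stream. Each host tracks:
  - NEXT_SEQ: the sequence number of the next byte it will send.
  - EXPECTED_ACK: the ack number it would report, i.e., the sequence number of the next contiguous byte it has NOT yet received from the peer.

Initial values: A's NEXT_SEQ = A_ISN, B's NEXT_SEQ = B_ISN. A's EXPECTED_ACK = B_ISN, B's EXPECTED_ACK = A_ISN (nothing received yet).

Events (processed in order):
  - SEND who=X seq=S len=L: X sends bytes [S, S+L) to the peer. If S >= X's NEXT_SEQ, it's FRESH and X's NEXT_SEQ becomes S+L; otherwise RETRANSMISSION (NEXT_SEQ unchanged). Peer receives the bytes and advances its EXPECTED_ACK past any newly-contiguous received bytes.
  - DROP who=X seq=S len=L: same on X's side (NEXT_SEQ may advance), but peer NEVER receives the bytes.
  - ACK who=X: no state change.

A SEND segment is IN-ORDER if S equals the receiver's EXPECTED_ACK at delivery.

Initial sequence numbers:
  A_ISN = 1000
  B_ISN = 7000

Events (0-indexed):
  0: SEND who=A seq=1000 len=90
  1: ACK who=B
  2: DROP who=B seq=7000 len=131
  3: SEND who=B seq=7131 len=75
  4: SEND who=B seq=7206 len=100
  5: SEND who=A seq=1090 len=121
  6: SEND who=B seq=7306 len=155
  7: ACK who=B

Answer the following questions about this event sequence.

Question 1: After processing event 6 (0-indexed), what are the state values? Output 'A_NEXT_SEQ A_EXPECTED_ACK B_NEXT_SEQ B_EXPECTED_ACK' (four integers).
After event 0: A_seq=1090 A_ack=7000 B_seq=7000 B_ack=1090
After event 1: A_seq=1090 A_ack=7000 B_seq=7000 B_ack=1090
After event 2: A_seq=1090 A_ack=7000 B_seq=7131 B_ack=1090
After event 3: A_seq=1090 A_ack=7000 B_seq=7206 B_ack=1090
After event 4: A_seq=1090 A_ack=7000 B_seq=7306 B_ack=1090
After event 5: A_seq=1211 A_ack=7000 B_seq=7306 B_ack=1211
After event 6: A_seq=1211 A_ack=7000 B_seq=7461 B_ack=1211

1211 7000 7461 1211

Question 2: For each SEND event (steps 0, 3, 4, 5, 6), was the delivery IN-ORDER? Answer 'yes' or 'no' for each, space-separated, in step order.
Answer: yes no no yes no

Derivation:
Step 0: SEND seq=1000 -> in-order
Step 3: SEND seq=7131 -> out-of-order
Step 4: SEND seq=7206 -> out-of-order
Step 5: SEND seq=1090 -> in-order
Step 6: SEND seq=7306 -> out-of-order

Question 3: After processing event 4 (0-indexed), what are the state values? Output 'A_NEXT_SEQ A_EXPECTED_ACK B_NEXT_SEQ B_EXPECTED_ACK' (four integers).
After event 0: A_seq=1090 A_ack=7000 B_seq=7000 B_ack=1090
After event 1: A_seq=1090 A_ack=7000 B_seq=7000 B_ack=1090
After event 2: A_seq=1090 A_ack=7000 B_seq=7131 B_ack=1090
After event 3: A_seq=1090 A_ack=7000 B_seq=7206 B_ack=1090
After event 4: A_seq=1090 A_ack=7000 B_seq=7306 B_ack=1090

1090 7000 7306 1090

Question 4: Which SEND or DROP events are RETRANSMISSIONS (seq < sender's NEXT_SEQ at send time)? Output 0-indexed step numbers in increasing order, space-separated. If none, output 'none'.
Answer: none

Derivation:
Step 0: SEND seq=1000 -> fresh
Step 2: DROP seq=7000 -> fresh
Step 3: SEND seq=7131 -> fresh
Step 4: SEND seq=7206 -> fresh
Step 5: SEND seq=1090 -> fresh
Step 6: SEND seq=7306 -> fresh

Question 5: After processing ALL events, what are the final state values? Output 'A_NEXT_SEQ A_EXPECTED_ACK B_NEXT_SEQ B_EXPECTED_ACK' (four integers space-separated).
After event 0: A_seq=1090 A_ack=7000 B_seq=7000 B_ack=1090
After event 1: A_seq=1090 A_ack=7000 B_seq=7000 B_ack=1090
After event 2: A_seq=1090 A_ack=7000 B_seq=7131 B_ack=1090
After event 3: A_seq=1090 A_ack=7000 B_seq=7206 B_ack=1090
After event 4: A_seq=1090 A_ack=7000 B_seq=7306 B_ack=1090
After event 5: A_seq=1211 A_ack=7000 B_seq=7306 B_ack=1211
After event 6: A_seq=1211 A_ack=7000 B_seq=7461 B_ack=1211
After event 7: A_seq=1211 A_ack=7000 B_seq=7461 B_ack=1211

Answer: 1211 7000 7461 1211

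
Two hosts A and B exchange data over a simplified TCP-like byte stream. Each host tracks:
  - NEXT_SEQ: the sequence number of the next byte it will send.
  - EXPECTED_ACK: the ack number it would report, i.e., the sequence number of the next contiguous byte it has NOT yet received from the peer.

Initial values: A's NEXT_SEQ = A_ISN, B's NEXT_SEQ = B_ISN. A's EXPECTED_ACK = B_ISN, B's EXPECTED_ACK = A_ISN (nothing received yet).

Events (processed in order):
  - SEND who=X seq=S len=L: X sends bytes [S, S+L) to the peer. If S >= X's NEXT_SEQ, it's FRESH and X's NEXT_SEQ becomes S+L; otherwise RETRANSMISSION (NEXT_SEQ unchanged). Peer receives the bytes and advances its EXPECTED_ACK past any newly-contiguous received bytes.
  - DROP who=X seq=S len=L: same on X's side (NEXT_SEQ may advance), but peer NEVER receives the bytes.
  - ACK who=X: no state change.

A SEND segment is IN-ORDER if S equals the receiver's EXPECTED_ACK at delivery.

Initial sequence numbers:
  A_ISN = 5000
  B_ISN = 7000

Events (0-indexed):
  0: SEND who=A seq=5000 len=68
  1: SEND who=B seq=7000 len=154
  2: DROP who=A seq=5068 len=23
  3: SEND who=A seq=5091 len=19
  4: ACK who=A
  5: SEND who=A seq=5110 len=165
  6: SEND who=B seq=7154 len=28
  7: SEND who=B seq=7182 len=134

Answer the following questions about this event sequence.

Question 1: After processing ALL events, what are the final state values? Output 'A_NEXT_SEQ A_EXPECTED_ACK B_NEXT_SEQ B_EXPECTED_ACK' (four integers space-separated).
After event 0: A_seq=5068 A_ack=7000 B_seq=7000 B_ack=5068
After event 1: A_seq=5068 A_ack=7154 B_seq=7154 B_ack=5068
After event 2: A_seq=5091 A_ack=7154 B_seq=7154 B_ack=5068
After event 3: A_seq=5110 A_ack=7154 B_seq=7154 B_ack=5068
After event 4: A_seq=5110 A_ack=7154 B_seq=7154 B_ack=5068
After event 5: A_seq=5275 A_ack=7154 B_seq=7154 B_ack=5068
After event 6: A_seq=5275 A_ack=7182 B_seq=7182 B_ack=5068
After event 7: A_seq=5275 A_ack=7316 B_seq=7316 B_ack=5068

Answer: 5275 7316 7316 5068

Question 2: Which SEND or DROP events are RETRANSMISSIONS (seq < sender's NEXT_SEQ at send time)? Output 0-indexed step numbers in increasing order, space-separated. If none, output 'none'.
Step 0: SEND seq=5000 -> fresh
Step 1: SEND seq=7000 -> fresh
Step 2: DROP seq=5068 -> fresh
Step 3: SEND seq=5091 -> fresh
Step 5: SEND seq=5110 -> fresh
Step 6: SEND seq=7154 -> fresh
Step 7: SEND seq=7182 -> fresh

Answer: none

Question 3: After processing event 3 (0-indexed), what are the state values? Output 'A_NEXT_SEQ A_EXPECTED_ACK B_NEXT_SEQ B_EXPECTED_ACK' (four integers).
After event 0: A_seq=5068 A_ack=7000 B_seq=7000 B_ack=5068
After event 1: A_seq=5068 A_ack=7154 B_seq=7154 B_ack=5068
After event 2: A_seq=5091 A_ack=7154 B_seq=7154 B_ack=5068
After event 3: A_seq=5110 A_ack=7154 B_seq=7154 B_ack=5068

5110 7154 7154 5068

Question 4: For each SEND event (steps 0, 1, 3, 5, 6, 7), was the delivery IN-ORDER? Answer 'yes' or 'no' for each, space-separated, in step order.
Answer: yes yes no no yes yes

Derivation:
Step 0: SEND seq=5000 -> in-order
Step 1: SEND seq=7000 -> in-order
Step 3: SEND seq=5091 -> out-of-order
Step 5: SEND seq=5110 -> out-of-order
Step 6: SEND seq=7154 -> in-order
Step 7: SEND seq=7182 -> in-order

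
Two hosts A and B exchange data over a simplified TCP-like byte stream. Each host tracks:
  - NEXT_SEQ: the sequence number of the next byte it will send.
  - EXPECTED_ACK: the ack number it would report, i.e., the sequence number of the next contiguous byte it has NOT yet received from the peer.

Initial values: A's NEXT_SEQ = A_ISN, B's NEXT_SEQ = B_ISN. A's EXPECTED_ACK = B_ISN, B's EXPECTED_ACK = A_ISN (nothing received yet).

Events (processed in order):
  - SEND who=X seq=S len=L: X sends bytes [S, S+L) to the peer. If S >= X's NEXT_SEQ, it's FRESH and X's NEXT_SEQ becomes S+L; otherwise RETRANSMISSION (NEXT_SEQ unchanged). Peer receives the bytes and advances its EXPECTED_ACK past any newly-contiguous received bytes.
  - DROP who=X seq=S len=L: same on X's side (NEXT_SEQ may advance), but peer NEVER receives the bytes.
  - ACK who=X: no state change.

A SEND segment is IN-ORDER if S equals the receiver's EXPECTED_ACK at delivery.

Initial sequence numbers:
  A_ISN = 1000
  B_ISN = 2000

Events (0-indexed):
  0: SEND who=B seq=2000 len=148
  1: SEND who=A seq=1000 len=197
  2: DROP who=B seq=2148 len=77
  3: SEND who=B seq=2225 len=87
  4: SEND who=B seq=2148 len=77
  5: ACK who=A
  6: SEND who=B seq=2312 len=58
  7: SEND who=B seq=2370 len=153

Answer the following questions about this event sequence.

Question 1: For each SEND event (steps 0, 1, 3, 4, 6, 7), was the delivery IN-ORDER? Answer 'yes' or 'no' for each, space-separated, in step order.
Answer: yes yes no yes yes yes

Derivation:
Step 0: SEND seq=2000 -> in-order
Step 1: SEND seq=1000 -> in-order
Step 3: SEND seq=2225 -> out-of-order
Step 4: SEND seq=2148 -> in-order
Step 6: SEND seq=2312 -> in-order
Step 7: SEND seq=2370 -> in-order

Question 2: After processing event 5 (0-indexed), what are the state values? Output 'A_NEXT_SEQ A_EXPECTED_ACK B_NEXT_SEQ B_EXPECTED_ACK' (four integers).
After event 0: A_seq=1000 A_ack=2148 B_seq=2148 B_ack=1000
After event 1: A_seq=1197 A_ack=2148 B_seq=2148 B_ack=1197
After event 2: A_seq=1197 A_ack=2148 B_seq=2225 B_ack=1197
After event 3: A_seq=1197 A_ack=2148 B_seq=2312 B_ack=1197
After event 4: A_seq=1197 A_ack=2312 B_seq=2312 B_ack=1197
After event 5: A_seq=1197 A_ack=2312 B_seq=2312 B_ack=1197

1197 2312 2312 1197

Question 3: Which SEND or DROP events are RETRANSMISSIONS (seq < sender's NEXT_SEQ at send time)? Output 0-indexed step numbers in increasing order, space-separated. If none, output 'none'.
Step 0: SEND seq=2000 -> fresh
Step 1: SEND seq=1000 -> fresh
Step 2: DROP seq=2148 -> fresh
Step 3: SEND seq=2225 -> fresh
Step 4: SEND seq=2148 -> retransmit
Step 6: SEND seq=2312 -> fresh
Step 7: SEND seq=2370 -> fresh

Answer: 4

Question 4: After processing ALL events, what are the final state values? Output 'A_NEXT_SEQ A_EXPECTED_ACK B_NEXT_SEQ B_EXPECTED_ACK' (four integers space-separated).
Answer: 1197 2523 2523 1197

Derivation:
After event 0: A_seq=1000 A_ack=2148 B_seq=2148 B_ack=1000
After event 1: A_seq=1197 A_ack=2148 B_seq=2148 B_ack=1197
After event 2: A_seq=1197 A_ack=2148 B_seq=2225 B_ack=1197
After event 3: A_seq=1197 A_ack=2148 B_seq=2312 B_ack=1197
After event 4: A_seq=1197 A_ack=2312 B_seq=2312 B_ack=1197
After event 5: A_seq=1197 A_ack=2312 B_seq=2312 B_ack=1197
After event 6: A_seq=1197 A_ack=2370 B_seq=2370 B_ack=1197
After event 7: A_seq=1197 A_ack=2523 B_seq=2523 B_ack=1197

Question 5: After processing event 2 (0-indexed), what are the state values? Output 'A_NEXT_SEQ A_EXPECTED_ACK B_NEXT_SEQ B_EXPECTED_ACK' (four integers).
After event 0: A_seq=1000 A_ack=2148 B_seq=2148 B_ack=1000
After event 1: A_seq=1197 A_ack=2148 B_seq=2148 B_ack=1197
After event 2: A_seq=1197 A_ack=2148 B_seq=2225 B_ack=1197

1197 2148 2225 1197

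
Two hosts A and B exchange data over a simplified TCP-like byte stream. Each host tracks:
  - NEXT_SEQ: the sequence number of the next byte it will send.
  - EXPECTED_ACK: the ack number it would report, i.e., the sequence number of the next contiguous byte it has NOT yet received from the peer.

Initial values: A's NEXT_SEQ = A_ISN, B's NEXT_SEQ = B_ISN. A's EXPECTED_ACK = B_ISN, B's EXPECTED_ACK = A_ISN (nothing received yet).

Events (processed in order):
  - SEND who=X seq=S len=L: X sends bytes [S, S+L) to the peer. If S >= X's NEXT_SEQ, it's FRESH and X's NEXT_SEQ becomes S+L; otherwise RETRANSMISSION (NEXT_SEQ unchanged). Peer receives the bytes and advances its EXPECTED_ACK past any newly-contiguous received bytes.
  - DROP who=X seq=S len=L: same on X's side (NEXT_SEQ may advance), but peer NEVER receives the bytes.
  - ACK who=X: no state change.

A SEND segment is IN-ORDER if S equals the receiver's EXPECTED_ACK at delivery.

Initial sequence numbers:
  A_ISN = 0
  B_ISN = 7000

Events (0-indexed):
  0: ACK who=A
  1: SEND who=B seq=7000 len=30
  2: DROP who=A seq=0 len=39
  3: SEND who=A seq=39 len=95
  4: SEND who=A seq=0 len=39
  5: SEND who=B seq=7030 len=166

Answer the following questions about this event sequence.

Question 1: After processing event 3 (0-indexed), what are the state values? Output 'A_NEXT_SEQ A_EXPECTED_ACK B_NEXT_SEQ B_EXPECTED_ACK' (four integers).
After event 0: A_seq=0 A_ack=7000 B_seq=7000 B_ack=0
After event 1: A_seq=0 A_ack=7030 B_seq=7030 B_ack=0
After event 2: A_seq=39 A_ack=7030 B_seq=7030 B_ack=0
After event 3: A_seq=134 A_ack=7030 B_seq=7030 B_ack=0

134 7030 7030 0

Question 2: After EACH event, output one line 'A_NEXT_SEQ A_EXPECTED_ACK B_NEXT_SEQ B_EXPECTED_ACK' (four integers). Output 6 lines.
0 7000 7000 0
0 7030 7030 0
39 7030 7030 0
134 7030 7030 0
134 7030 7030 134
134 7196 7196 134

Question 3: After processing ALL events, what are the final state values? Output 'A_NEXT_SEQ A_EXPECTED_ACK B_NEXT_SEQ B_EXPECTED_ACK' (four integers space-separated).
Answer: 134 7196 7196 134

Derivation:
After event 0: A_seq=0 A_ack=7000 B_seq=7000 B_ack=0
After event 1: A_seq=0 A_ack=7030 B_seq=7030 B_ack=0
After event 2: A_seq=39 A_ack=7030 B_seq=7030 B_ack=0
After event 3: A_seq=134 A_ack=7030 B_seq=7030 B_ack=0
After event 4: A_seq=134 A_ack=7030 B_seq=7030 B_ack=134
After event 5: A_seq=134 A_ack=7196 B_seq=7196 B_ack=134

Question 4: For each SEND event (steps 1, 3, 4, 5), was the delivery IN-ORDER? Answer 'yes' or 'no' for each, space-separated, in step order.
Answer: yes no yes yes

Derivation:
Step 1: SEND seq=7000 -> in-order
Step 3: SEND seq=39 -> out-of-order
Step 4: SEND seq=0 -> in-order
Step 5: SEND seq=7030 -> in-order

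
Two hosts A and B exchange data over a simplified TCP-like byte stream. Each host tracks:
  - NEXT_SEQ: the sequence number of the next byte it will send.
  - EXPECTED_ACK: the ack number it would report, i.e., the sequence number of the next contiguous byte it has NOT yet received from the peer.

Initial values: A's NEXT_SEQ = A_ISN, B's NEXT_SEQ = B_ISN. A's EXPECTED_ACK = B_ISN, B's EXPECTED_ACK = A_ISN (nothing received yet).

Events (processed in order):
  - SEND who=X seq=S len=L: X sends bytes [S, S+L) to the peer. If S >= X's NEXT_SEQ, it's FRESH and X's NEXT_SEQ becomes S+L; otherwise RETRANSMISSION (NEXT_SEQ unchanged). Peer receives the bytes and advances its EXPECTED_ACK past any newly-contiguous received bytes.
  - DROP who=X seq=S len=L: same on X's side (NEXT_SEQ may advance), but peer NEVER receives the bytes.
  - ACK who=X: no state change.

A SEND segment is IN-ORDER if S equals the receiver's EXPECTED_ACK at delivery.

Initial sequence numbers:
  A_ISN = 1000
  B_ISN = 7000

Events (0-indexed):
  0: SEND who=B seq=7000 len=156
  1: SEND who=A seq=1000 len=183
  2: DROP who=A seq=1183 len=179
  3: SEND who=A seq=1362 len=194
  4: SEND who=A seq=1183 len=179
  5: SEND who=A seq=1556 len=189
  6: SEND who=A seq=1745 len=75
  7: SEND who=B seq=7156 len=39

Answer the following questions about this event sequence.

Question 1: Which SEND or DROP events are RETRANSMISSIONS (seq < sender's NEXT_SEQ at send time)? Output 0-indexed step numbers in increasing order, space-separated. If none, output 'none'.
Answer: 4

Derivation:
Step 0: SEND seq=7000 -> fresh
Step 1: SEND seq=1000 -> fresh
Step 2: DROP seq=1183 -> fresh
Step 3: SEND seq=1362 -> fresh
Step 4: SEND seq=1183 -> retransmit
Step 5: SEND seq=1556 -> fresh
Step 6: SEND seq=1745 -> fresh
Step 7: SEND seq=7156 -> fresh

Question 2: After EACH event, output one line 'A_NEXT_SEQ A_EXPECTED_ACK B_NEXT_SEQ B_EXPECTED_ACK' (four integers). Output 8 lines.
1000 7156 7156 1000
1183 7156 7156 1183
1362 7156 7156 1183
1556 7156 7156 1183
1556 7156 7156 1556
1745 7156 7156 1745
1820 7156 7156 1820
1820 7195 7195 1820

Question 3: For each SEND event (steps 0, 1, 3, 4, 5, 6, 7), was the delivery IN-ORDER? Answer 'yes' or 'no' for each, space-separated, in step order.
Answer: yes yes no yes yes yes yes

Derivation:
Step 0: SEND seq=7000 -> in-order
Step 1: SEND seq=1000 -> in-order
Step 3: SEND seq=1362 -> out-of-order
Step 4: SEND seq=1183 -> in-order
Step 5: SEND seq=1556 -> in-order
Step 6: SEND seq=1745 -> in-order
Step 7: SEND seq=7156 -> in-order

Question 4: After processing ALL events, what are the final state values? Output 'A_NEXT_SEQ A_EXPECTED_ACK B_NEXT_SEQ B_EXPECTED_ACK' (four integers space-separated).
Answer: 1820 7195 7195 1820

Derivation:
After event 0: A_seq=1000 A_ack=7156 B_seq=7156 B_ack=1000
After event 1: A_seq=1183 A_ack=7156 B_seq=7156 B_ack=1183
After event 2: A_seq=1362 A_ack=7156 B_seq=7156 B_ack=1183
After event 3: A_seq=1556 A_ack=7156 B_seq=7156 B_ack=1183
After event 4: A_seq=1556 A_ack=7156 B_seq=7156 B_ack=1556
After event 5: A_seq=1745 A_ack=7156 B_seq=7156 B_ack=1745
After event 6: A_seq=1820 A_ack=7156 B_seq=7156 B_ack=1820
After event 7: A_seq=1820 A_ack=7195 B_seq=7195 B_ack=1820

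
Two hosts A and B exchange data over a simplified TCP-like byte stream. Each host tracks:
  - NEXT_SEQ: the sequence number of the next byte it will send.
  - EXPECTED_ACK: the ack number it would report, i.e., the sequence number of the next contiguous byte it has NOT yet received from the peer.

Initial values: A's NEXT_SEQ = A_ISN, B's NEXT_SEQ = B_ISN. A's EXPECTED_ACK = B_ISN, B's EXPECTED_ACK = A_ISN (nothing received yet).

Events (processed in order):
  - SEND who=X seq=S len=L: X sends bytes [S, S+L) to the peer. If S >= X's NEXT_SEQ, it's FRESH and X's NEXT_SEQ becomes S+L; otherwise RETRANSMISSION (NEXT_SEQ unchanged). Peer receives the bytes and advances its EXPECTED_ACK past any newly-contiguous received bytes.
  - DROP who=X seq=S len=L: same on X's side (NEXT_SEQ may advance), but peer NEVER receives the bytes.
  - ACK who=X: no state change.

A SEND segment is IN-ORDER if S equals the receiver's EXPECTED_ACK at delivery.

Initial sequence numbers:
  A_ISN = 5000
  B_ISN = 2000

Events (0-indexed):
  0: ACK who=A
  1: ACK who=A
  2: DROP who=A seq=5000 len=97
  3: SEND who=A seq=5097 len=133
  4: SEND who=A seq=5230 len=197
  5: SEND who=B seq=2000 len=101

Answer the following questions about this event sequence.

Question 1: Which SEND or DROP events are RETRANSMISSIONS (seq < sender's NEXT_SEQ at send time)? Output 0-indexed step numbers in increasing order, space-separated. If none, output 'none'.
Answer: none

Derivation:
Step 2: DROP seq=5000 -> fresh
Step 3: SEND seq=5097 -> fresh
Step 4: SEND seq=5230 -> fresh
Step 5: SEND seq=2000 -> fresh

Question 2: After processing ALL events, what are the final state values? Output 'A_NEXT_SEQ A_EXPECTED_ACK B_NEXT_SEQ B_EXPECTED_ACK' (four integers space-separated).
After event 0: A_seq=5000 A_ack=2000 B_seq=2000 B_ack=5000
After event 1: A_seq=5000 A_ack=2000 B_seq=2000 B_ack=5000
After event 2: A_seq=5097 A_ack=2000 B_seq=2000 B_ack=5000
After event 3: A_seq=5230 A_ack=2000 B_seq=2000 B_ack=5000
After event 4: A_seq=5427 A_ack=2000 B_seq=2000 B_ack=5000
After event 5: A_seq=5427 A_ack=2101 B_seq=2101 B_ack=5000

Answer: 5427 2101 2101 5000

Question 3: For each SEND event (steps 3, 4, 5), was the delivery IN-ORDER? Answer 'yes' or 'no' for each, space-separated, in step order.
Answer: no no yes

Derivation:
Step 3: SEND seq=5097 -> out-of-order
Step 4: SEND seq=5230 -> out-of-order
Step 5: SEND seq=2000 -> in-order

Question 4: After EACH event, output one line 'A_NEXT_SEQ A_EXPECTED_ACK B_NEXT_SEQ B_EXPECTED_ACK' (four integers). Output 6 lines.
5000 2000 2000 5000
5000 2000 2000 5000
5097 2000 2000 5000
5230 2000 2000 5000
5427 2000 2000 5000
5427 2101 2101 5000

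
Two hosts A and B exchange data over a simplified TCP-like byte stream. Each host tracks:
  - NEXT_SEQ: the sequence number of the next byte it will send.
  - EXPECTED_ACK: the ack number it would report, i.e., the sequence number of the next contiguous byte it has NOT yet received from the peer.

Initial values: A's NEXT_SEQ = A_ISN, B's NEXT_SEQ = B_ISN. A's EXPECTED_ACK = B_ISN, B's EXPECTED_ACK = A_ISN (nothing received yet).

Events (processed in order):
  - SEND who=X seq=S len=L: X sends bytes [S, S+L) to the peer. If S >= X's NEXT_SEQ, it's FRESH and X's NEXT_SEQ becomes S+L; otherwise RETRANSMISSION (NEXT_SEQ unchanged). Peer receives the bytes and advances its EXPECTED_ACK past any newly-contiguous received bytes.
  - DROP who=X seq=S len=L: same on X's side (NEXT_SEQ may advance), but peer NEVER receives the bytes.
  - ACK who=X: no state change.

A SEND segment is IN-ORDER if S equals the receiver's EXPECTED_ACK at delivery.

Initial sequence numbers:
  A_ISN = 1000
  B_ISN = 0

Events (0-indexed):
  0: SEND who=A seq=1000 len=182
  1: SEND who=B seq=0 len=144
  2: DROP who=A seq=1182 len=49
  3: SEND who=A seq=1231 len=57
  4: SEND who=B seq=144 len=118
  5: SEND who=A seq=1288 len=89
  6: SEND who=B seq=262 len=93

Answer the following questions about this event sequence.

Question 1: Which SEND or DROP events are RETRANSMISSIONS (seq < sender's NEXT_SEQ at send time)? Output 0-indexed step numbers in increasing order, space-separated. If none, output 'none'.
Step 0: SEND seq=1000 -> fresh
Step 1: SEND seq=0 -> fresh
Step 2: DROP seq=1182 -> fresh
Step 3: SEND seq=1231 -> fresh
Step 4: SEND seq=144 -> fresh
Step 5: SEND seq=1288 -> fresh
Step 6: SEND seq=262 -> fresh

Answer: none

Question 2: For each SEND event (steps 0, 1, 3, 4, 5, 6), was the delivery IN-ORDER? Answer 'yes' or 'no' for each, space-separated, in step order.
Step 0: SEND seq=1000 -> in-order
Step 1: SEND seq=0 -> in-order
Step 3: SEND seq=1231 -> out-of-order
Step 4: SEND seq=144 -> in-order
Step 5: SEND seq=1288 -> out-of-order
Step 6: SEND seq=262 -> in-order

Answer: yes yes no yes no yes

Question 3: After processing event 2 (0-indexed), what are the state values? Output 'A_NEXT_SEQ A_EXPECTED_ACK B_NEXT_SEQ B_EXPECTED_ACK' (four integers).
After event 0: A_seq=1182 A_ack=0 B_seq=0 B_ack=1182
After event 1: A_seq=1182 A_ack=144 B_seq=144 B_ack=1182
After event 2: A_seq=1231 A_ack=144 B_seq=144 B_ack=1182

1231 144 144 1182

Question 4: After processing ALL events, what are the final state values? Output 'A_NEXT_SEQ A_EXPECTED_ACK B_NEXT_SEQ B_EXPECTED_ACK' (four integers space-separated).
Answer: 1377 355 355 1182

Derivation:
After event 0: A_seq=1182 A_ack=0 B_seq=0 B_ack=1182
After event 1: A_seq=1182 A_ack=144 B_seq=144 B_ack=1182
After event 2: A_seq=1231 A_ack=144 B_seq=144 B_ack=1182
After event 3: A_seq=1288 A_ack=144 B_seq=144 B_ack=1182
After event 4: A_seq=1288 A_ack=262 B_seq=262 B_ack=1182
After event 5: A_seq=1377 A_ack=262 B_seq=262 B_ack=1182
After event 6: A_seq=1377 A_ack=355 B_seq=355 B_ack=1182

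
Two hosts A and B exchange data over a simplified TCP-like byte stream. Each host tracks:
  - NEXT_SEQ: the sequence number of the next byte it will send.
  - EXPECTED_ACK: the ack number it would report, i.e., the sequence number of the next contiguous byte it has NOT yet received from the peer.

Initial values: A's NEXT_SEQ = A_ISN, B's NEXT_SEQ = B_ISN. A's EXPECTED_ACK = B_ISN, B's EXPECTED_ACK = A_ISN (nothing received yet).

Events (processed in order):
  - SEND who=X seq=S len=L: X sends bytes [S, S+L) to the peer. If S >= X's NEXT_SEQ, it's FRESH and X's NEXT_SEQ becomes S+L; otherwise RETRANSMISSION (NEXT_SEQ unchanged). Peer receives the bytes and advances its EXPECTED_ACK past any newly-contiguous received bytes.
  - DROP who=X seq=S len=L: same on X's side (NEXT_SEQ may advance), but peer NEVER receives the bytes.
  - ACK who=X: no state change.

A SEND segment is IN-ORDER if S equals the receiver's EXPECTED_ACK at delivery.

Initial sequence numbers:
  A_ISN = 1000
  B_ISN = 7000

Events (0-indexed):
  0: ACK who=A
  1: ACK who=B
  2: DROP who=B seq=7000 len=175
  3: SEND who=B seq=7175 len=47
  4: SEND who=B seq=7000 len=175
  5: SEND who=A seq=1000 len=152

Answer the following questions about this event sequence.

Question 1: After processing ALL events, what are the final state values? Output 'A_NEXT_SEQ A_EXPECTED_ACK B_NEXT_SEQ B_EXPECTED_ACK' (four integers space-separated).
Answer: 1152 7222 7222 1152

Derivation:
After event 0: A_seq=1000 A_ack=7000 B_seq=7000 B_ack=1000
After event 1: A_seq=1000 A_ack=7000 B_seq=7000 B_ack=1000
After event 2: A_seq=1000 A_ack=7000 B_seq=7175 B_ack=1000
After event 3: A_seq=1000 A_ack=7000 B_seq=7222 B_ack=1000
After event 4: A_seq=1000 A_ack=7222 B_seq=7222 B_ack=1000
After event 5: A_seq=1152 A_ack=7222 B_seq=7222 B_ack=1152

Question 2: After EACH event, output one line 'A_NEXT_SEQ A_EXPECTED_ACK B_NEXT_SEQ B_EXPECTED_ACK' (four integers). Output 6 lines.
1000 7000 7000 1000
1000 7000 7000 1000
1000 7000 7175 1000
1000 7000 7222 1000
1000 7222 7222 1000
1152 7222 7222 1152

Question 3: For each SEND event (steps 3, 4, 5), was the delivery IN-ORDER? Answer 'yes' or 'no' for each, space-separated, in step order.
Answer: no yes yes

Derivation:
Step 3: SEND seq=7175 -> out-of-order
Step 4: SEND seq=7000 -> in-order
Step 5: SEND seq=1000 -> in-order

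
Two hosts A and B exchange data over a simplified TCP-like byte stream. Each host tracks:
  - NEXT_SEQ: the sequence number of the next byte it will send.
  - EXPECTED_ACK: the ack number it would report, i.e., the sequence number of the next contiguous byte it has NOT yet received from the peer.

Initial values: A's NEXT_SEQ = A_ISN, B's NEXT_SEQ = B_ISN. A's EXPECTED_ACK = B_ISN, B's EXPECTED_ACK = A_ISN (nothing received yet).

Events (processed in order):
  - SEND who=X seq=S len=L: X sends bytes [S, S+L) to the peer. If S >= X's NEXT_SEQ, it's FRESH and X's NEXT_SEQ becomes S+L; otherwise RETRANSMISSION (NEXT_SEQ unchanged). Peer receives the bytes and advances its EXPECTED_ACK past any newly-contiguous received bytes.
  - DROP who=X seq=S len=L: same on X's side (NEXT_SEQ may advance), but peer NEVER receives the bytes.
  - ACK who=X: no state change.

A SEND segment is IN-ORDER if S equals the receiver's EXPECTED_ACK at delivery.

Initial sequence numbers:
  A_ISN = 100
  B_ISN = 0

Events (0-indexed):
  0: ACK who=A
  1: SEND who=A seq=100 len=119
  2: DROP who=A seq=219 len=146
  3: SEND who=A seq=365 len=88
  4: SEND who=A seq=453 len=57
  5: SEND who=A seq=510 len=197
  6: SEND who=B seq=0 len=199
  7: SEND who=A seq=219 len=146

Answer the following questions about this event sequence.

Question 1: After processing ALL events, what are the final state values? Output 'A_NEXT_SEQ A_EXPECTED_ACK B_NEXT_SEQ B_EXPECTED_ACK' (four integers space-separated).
Answer: 707 199 199 707

Derivation:
After event 0: A_seq=100 A_ack=0 B_seq=0 B_ack=100
After event 1: A_seq=219 A_ack=0 B_seq=0 B_ack=219
After event 2: A_seq=365 A_ack=0 B_seq=0 B_ack=219
After event 3: A_seq=453 A_ack=0 B_seq=0 B_ack=219
After event 4: A_seq=510 A_ack=0 B_seq=0 B_ack=219
After event 5: A_seq=707 A_ack=0 B_seq=0 B_ack=219
After event 6: A_seq=707 A_ack=199 B_seq=199 B_ack=219
After event 7: A_seq=707 A_ack=199 B_seq=199 B_ack=707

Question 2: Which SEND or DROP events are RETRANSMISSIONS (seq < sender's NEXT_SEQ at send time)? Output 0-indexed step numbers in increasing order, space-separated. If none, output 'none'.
Answer: 7

Derivation:
Step 1: SEND seq=100 -> fresh
Step 2: DROP seq=219 -> fresh
Step 3: SEND seq=365 -> fresh
Step 4: SEND seq=453 -> fresh
Step 5: SEND seq=510 -> fresh
Step 6: SEND seq=0 -> fresh
Step 7: SEND seq=219 -> retransmit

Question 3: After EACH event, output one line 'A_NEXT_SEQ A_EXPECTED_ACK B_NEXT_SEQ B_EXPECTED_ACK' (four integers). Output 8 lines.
100 0 0 100
219 0 0 219
365 0 0 219
453 0 0 219
510 0 0 219
707 0 0 219
707 199 199 219
707 199 199 707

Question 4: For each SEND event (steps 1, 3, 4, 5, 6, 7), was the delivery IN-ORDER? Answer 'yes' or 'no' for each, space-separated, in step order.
Step 1: SEND seq=100 -> in-order
Step 3: SEND seq=365 -> out-of-order
Step 4: SEND seq=453 -> out-of-order
Step 5: SEND seq=510 -> out-of-order
Step 6: SEND seq=0 -> in-order
Step 7: SEND seq=219 -> in-order

Answer: yes no no no yes yes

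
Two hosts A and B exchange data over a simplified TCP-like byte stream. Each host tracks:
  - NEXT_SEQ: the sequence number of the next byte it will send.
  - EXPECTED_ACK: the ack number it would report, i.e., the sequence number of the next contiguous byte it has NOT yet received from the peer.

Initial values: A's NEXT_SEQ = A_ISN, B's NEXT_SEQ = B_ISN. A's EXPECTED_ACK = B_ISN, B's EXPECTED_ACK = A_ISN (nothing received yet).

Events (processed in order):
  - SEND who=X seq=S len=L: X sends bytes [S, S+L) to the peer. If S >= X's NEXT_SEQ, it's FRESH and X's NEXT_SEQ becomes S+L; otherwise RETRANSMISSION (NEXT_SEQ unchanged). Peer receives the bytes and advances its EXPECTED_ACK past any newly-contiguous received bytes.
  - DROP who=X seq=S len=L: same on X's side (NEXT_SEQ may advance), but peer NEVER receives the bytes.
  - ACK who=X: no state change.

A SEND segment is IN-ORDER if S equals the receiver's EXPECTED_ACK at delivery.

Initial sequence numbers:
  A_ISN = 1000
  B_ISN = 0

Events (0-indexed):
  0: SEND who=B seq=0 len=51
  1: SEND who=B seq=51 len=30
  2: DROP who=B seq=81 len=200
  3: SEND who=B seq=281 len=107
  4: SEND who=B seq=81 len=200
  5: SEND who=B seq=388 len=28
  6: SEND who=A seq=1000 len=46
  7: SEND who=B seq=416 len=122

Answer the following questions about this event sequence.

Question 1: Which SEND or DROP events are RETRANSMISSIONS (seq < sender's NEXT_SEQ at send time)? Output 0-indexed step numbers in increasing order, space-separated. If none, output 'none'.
Answer: 4

Derivation:
Step 0: SEND seq=0 -> fresh
Step 1: SEND seq=51 -> fresh
Step 2: DROP seq=81 -> fresh
Step 3: SEND seq=281 -> fresh
Step 4: SEND seq=81 -> retransmit
Step 5: SEND seq=388 -> fresh
Step 6: SEND seq=1000 -> fresh
Step 7: SEND seq=416 -> fresh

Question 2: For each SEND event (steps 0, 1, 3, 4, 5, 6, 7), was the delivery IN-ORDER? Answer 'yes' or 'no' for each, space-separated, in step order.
Step 0: SEND seq=0 -> in-order
Step 1: SEND seq=51 -> in-order
Step 3: SEND seq=281 -> out-of-order
Step 4: SEND seq=81 -> in-order
Step 5: SEND seq=388 -> in-order
Step 6: SEND seq=1000 -> in-order
Step 7: SEND seq=416 -> in-order

Answer: yes yes no yes yes yes yes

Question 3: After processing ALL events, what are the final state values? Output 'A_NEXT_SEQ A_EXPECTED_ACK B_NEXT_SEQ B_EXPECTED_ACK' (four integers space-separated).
Answer: 1046 538 538 1046

Derivation:
After event 0: A_seq=1000 A_ack=51 B_seq=51 B_ack=1000
After event 1: A_seq=1000 A_ack=81 B_seq=81 B_ack=1000
After event 2: A_seq=1000 A_ack=81 B_seq=281 B_ack=1000
After event 3: A_seq=1000 A_ack=81 B_seq=388 B_ack=1000
After event 4: A_seq=1000 A_ack=388 B_seq=388 B_ack=1000
After event 5: A_seq=1000 A_ack=416 B_seq=416 B_ack=1000
After event 6: A_seq=1046 A_ack=416 B_seq=416 B_ack=1046
After event 7: A_seq=1046 A_ack=538 B_seq=538 B_ack=1046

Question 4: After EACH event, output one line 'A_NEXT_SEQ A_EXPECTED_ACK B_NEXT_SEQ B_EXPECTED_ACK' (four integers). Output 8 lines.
1000 51 51 1000
1000 81 81 1000
1000 81 281 1000
1000 81 388 1000
1000 388 388 1000
1000 416 416 1000
1046 416 416 1046
1046 538 538 1046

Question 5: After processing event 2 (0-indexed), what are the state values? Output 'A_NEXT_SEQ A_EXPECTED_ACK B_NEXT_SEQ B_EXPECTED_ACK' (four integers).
After event 0: A_seq=1000 A_ack=51 B_seq=51 B_ack=1000
After event 1: A_seq=1000 A_ack=81 B_seq=81 B_ack=1000
After event 2: A_seq=1000 A_ack=81 B_seq=281 B_ack=1000

1000 81 281 1000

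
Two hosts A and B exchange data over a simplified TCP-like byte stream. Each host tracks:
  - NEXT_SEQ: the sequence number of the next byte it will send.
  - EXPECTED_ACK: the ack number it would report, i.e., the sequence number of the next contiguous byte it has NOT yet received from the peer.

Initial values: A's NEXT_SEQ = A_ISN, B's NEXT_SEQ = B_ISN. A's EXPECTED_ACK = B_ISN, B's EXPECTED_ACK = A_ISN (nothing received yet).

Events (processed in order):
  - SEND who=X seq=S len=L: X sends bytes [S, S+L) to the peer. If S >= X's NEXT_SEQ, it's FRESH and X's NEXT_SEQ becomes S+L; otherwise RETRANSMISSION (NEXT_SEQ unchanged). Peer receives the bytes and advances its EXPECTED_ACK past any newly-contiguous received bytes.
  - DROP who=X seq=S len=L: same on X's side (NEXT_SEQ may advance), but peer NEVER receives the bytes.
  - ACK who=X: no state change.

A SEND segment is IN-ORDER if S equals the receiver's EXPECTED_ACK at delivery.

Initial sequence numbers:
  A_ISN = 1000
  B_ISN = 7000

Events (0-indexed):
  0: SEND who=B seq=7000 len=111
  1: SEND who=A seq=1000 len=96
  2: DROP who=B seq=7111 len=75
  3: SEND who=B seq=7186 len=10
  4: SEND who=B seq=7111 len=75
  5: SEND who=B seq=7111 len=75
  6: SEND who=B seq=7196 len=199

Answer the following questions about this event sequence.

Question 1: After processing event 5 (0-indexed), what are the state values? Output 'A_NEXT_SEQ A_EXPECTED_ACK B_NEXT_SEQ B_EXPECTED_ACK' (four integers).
After event 0: A_seq=1000 A_ack=7111 B_seq=7111 B_ack=1000
After event 1: A_seq=1096 A_ack=7111 B_seq=7111 B_ack=1096
After event 2: A_seq=1096 A_ack=7111 B_seq=7186 B_ack=1096
After event 3: A_seq=1096 A_ack=7111 B_seq=7196 B_ack=1096
After event 4: A_seq=1096 A_ack=7196 B_seq=7196 B_ack=1096
After event 5: A_seq=1096 A_ack=7196 B_seq=7196 B_ack=1096

1096 7196 7196 1096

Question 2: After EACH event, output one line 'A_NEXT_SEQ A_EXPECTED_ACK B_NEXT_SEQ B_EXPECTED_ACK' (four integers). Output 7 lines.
1000 7111 7111 1000
1096 7111 7111 1096
1096 7111 7186 1096
1096 7111 7196 1096
1096 7196 7196 1096
1096 7196 7196 1096
1096 7395 7395 1096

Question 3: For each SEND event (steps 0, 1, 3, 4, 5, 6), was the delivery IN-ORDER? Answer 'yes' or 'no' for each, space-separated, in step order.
Step 0: SEND seq=7000 -> in-order
Step 1: SEND seq=1000 -> in-order
Step 3: SEND seq=7186 -> out-of-order
Step 4: SEND seq=7111 -> in-order
Step 5: SEND seq=7111 -> out-of-order
Step 6: SEND seq=7196 -> in-order

Answer: yes yes no yes no yes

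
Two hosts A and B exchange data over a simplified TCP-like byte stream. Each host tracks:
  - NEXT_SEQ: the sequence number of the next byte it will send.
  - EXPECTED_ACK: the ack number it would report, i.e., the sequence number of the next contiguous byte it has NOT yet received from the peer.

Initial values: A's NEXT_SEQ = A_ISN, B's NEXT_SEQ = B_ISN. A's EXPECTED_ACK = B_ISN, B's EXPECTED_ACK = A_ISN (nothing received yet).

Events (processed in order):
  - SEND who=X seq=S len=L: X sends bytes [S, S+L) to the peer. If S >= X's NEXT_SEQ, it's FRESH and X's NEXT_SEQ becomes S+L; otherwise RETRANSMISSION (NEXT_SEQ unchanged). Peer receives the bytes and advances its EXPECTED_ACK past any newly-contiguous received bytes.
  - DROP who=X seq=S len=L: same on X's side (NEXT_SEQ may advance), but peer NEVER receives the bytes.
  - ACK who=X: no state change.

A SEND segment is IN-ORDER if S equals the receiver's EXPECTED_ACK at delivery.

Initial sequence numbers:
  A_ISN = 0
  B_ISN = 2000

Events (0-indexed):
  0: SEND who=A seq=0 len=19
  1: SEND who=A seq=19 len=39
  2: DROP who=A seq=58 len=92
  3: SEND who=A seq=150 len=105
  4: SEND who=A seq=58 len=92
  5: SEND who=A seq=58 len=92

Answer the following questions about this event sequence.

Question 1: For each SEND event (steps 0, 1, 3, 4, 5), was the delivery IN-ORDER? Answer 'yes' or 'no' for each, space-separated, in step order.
Answer: yes yes no yes no

Derivation:
Step 0: SEND seq=0 -> in-order
Step 1: SEND seq=19 -> in-order
Step 3: SEND seq=150 -> out-of-order
Step 4: SEND seq=58 -> in-order
Step 5: SEND seq=58 -> out-of-order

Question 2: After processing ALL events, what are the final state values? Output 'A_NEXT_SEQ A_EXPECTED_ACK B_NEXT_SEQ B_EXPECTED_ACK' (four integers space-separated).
After event 0: A_seq=19 A_ack=2000 B_seq=2000 B_ack=19
After event 1: A_seq=58 A_ack=2000 B_seq=2000 B_ack=58
After event 2: A_seq=150 A_ack=2000 B_seq=2000 B_ack=58
After event 3: A_seq=255 A_ack=2000 B_seq=2000 B_ack=58
After event 4: A_seq=255 A_ack=2000 B_seq=2000 B_ack=255
After event 5: A_seq=255 A_ack=2000 B_seq=2000 B_ack=255

Answer: 255 2000 2000 255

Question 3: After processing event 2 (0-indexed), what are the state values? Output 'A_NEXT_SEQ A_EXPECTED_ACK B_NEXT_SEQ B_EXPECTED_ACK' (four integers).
After event 0: A_seq=19 A_ack=2000 B_seq=2000 B_ack=19
After event 1: A_seq=58 A_ack=2000 B_seq=2000 B_ack=58
After event 2: A_seq=150 A_ack=2000 B_seq=2000 B_ack=58

150 2000 2000 58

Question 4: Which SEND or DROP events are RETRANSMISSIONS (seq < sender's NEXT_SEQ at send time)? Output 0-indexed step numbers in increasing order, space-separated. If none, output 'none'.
Step 0: SEND seq=0 -> fresh
Step 1: SEND seq=19 -> fresh
Step 2: DROP seq=58 -> fresh
Step 3: SEND seq=150 -> fresh
Step 4: SEND seq=58 -> retransmit
Step 5: SEND seq=58 -> retransmit

Answer: 4 5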